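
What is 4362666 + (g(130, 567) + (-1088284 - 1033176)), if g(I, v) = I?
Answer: 2241336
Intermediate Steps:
4362666 + (g(130, 567) + (-1088284 - 1033176)) = 4362666 + (130 + (-1088284 - 1033176)) = 4362666 + (130 - 2121460) = 4362666 - 2121330 = 2241336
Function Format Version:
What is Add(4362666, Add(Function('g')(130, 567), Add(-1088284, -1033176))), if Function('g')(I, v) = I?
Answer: 2241336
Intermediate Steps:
Add(4362666, Add(Function('g')(130, 567), Add(-1088284, -1033176))) = Add(4362666, Add(130, Add(-1088284, -1033176))) = Add(4362666, Add(130, -2121460)) = Add(4362666, -2121330) = 2241336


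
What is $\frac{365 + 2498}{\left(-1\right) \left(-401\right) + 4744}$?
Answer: $\frac{409}{735} \approx 0.55646$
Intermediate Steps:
$\frac{365 + 2498}{\left(-1\right) \left(-401\right) + 4744} = \frac{2863}{401 + 4744} = \frac{2863}{5145} = 2863 \cdot \frac{1}{5145} = \frac{409}{735}$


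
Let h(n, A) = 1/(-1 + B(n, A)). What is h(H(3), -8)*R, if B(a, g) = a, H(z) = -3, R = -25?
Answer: 25/4 ≈ 6.2500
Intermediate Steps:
h(n, A) = 1/(-1 + n)
h(H(3), -8)*R = -25/(-1 - 3) = -25/(-4) = -¼*(-25) = 25/4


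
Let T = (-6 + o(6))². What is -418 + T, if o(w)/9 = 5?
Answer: 1103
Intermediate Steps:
o(w) = 45 (o(w) = 9*5 = 45)
T = 1521 (T = (-6 + 45)² = 39² = 1521)
-418 + T = -418 + 1521 = 1103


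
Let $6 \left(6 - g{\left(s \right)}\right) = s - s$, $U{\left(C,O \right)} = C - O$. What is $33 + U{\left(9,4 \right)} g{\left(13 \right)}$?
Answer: $63$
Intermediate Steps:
$g{\left(s \right)} = 6$ ($g{\left(s \right)} = 6 - \frac{s - s}{6} = 6 - 0 = 6 + 0 = 6$)
$33 + U{\left(9,4 \right)} g{\left(13 \right)} = 33 + \left(9 - 4\right) 6 = 33 + 5 \cdot 6 = 33 + 30 = 63$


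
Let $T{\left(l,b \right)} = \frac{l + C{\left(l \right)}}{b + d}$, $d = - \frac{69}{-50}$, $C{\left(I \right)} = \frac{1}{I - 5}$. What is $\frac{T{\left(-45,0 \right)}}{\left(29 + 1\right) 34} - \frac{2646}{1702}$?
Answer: $- \frac{4131667}{2604060} \approx -1.5866$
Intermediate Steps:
$C{\left(I \right)} = \frac{1}{-5 + I}$
$d = \frac{69}{50}$ ($d = \left(-69\right) \left(- \frac{1}{50}\right) = \frac{69}{50} \approx 1.38$)
$T{\left(l,b \right)} = \frac{l + \frac{1}{-5 + l}}{\frac{69}{50} + b}$ ($T{\left(l,b \right)} = \frac{l + \frac{1}{-5 + l}}{b + \frac{69}{50}} = \frac{l + \frac{1}{-5 + l}}{\frac{69}{50} + b}$)
$\frac{T{\left(-45,0 \right)}}{\left(29 + 1\right) 34} - \frac{2646}{1702} = \frac{50 \frac{1}{-5 - 45} \frac{1}{69 + 50 \cdot 0} \left(1 - 45 \left(-5 - 45\right)\right)}{\left(29 + 1\right) 34} - \frac{2646}{1702} = \frac{50 \frac{1}{-50} \frac{1}{69 + 0} \left(1 - -2250\right)}{30 \cdot 34} - \frac{1323}{851} = \frac{50 \left(- \frac{1}{50}\right) \frac{1}{69} \left(1 + 2250\right)}{1020} - \frac{1323}{851} = 50 \left(- \frac{1}{50}\right) \frac{1}{69} \cdot 2251 \cdot \frac{1}{1020} - \frac{1323}{851} = \left(- \frac{2251}{69}\right) \frac{1}{1020} - \frac{1323}{851} = - \frac{2251}{70380} - \frac{1323}{851} = - \frac{4131667}{2604060}$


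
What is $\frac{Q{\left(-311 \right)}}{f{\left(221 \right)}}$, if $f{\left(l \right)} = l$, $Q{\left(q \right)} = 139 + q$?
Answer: $- \frac{172}{221} \approx -0.77828$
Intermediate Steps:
$\frac{Q{\left(-311 \right)}}{f{\left(221 \right)}} = \frac{139 - 311}{221} = \left(-172\right) \frac{1}{221} = - \frac{172}{221}$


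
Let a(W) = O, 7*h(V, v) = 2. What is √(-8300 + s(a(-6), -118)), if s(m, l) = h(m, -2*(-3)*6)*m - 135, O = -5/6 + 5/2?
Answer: 5*I*√148785/21 ≈ 91.84*I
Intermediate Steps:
h(V, v) = 2/7 (h(V, v) = (⅐)*2 = 2/7)
O = 5/3 (O = -5*⅙ + 5*(½) = -⅚ + 5/2 = 5/3 ≈ 1.6667)
a(W) = 5/3
s(m, l) = -135 + 2*m/7 (s(m, l) = 2*m/7 - 135 = -135 + 2*m/7)
√(-8300 + s(a(-6), -118)) = √(-8300 + (-135 + (2/7)*(5/3))) = √(-8300 + (-135 + 10/21)) = √(-8300 - 2825/21) = √(-177125/21) = 5*I*√148785/21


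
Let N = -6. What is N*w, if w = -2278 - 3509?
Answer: 34722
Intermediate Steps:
w = -5787
N*w = -6*(-5787) = 34722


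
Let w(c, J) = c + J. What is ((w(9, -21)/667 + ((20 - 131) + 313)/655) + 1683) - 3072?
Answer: -606706391/436885 ≈ -1388.7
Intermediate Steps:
w(c, J) = J + c
((w(9, -21)/667 + ((20 - 131) + 313)/655) + 1683) - 3072 = (((-21 + 9)/667 + ((20 - 131) + 313)/655) + 1683) - 3072 = ((-12*1/667 + (-111 + 313)*(1/655)) + 1683) - 3072 = ((-12/667 + 202*(1/655)) + 1683) - 3072 = ((-12/667 + 202/655) + 1683) - 3072 = (126874/436885 + 1683) - 3072 = 735404329/436885 - 3072 = -606706391/436885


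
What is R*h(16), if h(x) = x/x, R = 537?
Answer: 537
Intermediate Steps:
h(x) = 1
R*h(16) = 537*1 = 537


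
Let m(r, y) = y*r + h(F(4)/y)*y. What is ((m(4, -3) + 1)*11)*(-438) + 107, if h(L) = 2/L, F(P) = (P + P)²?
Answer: 827999/16 ≈ 51750.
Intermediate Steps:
F(P) = 4*P² (F(P) = (2*P)² = 4*P²)
m(r, y) = y²/32 + r*y (m(r, y) = y*r + (2/(((4*4²)/y)))*y = r*y + (2/(((4*16)/y)))*y = r*y + (2/((64/y)))*y = r*y + (2*(y/64))*y = r*y + (y/32)*y = r*y + y²/32 = y²/32 + r*y)
((m(4, -3) + 1)*11)*(-438) + 107 = (((1/32)*(-3)*(-3 + 32*4) + 1)*11)*(-438) + 107 = (((1/32)*(-3)*(-3 + 128) + 1)*11)*(-438) + 107 = (((1/32)*(-3)*125 + 1)*11)*(-438) + 107 = ((-375/32 + 1)*11)*(-438) + 107 = -343/32*11*(-438) + 107 = -3773/32*(-438) + 107 = 826287/16 + 107 = 827999/16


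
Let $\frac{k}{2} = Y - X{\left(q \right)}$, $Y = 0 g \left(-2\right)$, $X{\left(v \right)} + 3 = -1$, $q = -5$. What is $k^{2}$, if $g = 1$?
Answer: $64$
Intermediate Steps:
$X{\left(v \right)} = -4$ ($X{\left(v \right)} = -3 - 1 = -4$)
$Y = 0$ ($Y = 0 \cdot 1 \left(-2\right) = 0 \left(-2\right) = 0$)
$k = 8$ ($k = 2 \left(0 - -4\right) = 2 \left(0 + 4\right) = 2 \cdot 4 = 8$)
$k^{2} = 8^{2} = 64$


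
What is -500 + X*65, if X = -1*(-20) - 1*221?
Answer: -13565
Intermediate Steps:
X = -201 (X = 20 - 221 = -201)
-500 + X*65 = -500 - 201*65 = -500 - 13065 = -13565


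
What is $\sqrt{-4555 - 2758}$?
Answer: $i \sqrt{7313} \approx 85.516 i$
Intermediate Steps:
$\sqrt{-4555 - 2758} = \sqrt{-7313} = i \sqrt{7313}$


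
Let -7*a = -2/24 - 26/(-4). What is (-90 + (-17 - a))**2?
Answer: 1620529/144 ≈ 11254.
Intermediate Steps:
a = -11/12 (a = -(-2/24 - 26/(-4))/7 = -(-2*1/24 - 26*(-1/4))/7 = -(-1/12 + 13/2)/7 = -1/7*77/12 = -11/12 ≈ -0.91667)
(-90 + (-17 - a))**2 = (-90 + (-17 - 1*(-11/12)))**2 = (-90 + (-17 + 11/12))**2 = (-90 - 193/12)**2 = (-1273/12)**2 = 1620529/144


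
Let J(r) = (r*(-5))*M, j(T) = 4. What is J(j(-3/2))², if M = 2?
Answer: 1600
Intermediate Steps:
J(r) = -10*r (J(r) = (r*(-5))*2 = -5*r*2 = -10*r)
J(j(-3/2))² = (-10*4)² = (-40)² = 1600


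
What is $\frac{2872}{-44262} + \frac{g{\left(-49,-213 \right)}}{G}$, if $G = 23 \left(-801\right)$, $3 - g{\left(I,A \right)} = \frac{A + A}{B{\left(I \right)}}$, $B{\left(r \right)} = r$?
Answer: $- \frac{143349047}{2219805693} \approx -0.064577$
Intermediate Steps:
$g{\left(I,A \right)} = 3 - \frac{2 A}{I}$ ($g{\left(I,A \right)} = 3 - \frac{A + A}{I} = 3 - \frac{2 A}{I}$)
$G = -18423$
$\frac{2872}{-44262} + \frac{g{\left(-49,-213 \right)}}{G} = \frac{2872}{-44262} + \frac{3 - - \frac{426}{-49}}{-18423} = 2872 \left(- \frac{1}{44262}\right) + \left(3 - \left(-426\right) \left(- \frac{1}{49}\right)\right) \left(- \frac{1}{18423}\right) = - \frac{1436}{22131} + \left(3 - \frac{426}{49}\right) \left(- \frac{1}{18423}\right) = - \frac{1436}{22131} - - \frac{31}{100303} = - \frac{1436}{22131} + \frac{31}{100303} = - \frac{143349047}{2219805693}$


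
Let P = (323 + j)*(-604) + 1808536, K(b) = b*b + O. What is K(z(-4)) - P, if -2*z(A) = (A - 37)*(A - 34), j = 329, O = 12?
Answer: -807875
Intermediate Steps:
z(A) = -(-37 + A)*(-34 + A)/2 (z(A) = -(A - 37)*(A - 34)/2 = -(-37 + A)*(-34 + A)/2)
K(b) = 12 + b² (K(b) = b*b + 12 = b² + 12 = 12 + b²)
P = 1414728 (P = (323 + 329)*(-604) + 1808536 = 652*(-604) + 1808536 = -393808 + 1808536 = 1414728)
K(z(-4)) - P = (12 + (-629 - ½*(-4)² + (71/2)*(-4))²) - 1*1414728 = (12 + (-629 - ½*16 - 142)²) - 1414728 = (12 + (-629 - 8 - 142)²) - 1414728 = (12 + (-779)²) - 1414728 = (12 + 606841) - 1414728 = 606853 - 1414728 = -807875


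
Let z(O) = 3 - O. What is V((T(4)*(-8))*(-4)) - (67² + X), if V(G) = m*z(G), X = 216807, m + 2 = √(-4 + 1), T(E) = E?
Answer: -221046 - 125*I*√3 ≈ -2.2105e+5 - 216.51*I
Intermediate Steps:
m = -2 + I*√3 (m = -2 + √(-4 + 1) = -2 + √(-3) = -2 + I*√3 ≈ -2.0 + 1.732*I)
V(G) = (-2 + I*√3)*(3 - G)
V((T(4)*(-8))*(-4)) - (67² + X) = (-3 + (4*(-8))*(-4))*(2 - I*√3) - (67² + 216807) = (-3 - 32*(-4))*(2 - I*√3) - (4489 + 216807) = (-3 + 128)*(2 - I*√3) - 1*221296 = 125*(2 - I*√3) - 221296 = (250 - 125*I*√3) - 221296 = -221046 - 125*I*√3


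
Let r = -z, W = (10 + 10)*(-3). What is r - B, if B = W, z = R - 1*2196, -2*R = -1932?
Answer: 1290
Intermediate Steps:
R = 966 (R = -½*(-1932) = 966)
W = -60 (W = 20*(-3) = -60)
z = -1230 (z = 966 - 1*2196 = 966 - 2196 = -1230)
B = -60
r = 1230 (r = -1*(-1230) = 1230)
r - B = 1230 - 1*(-60) = 1230 + 60 = 1290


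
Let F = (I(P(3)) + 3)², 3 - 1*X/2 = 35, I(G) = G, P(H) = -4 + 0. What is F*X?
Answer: -64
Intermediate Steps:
P(H) = -4
X = -64 (X = 6 - 2*35 = 6 - 70 = -64)
F = 1 (F = (-4 + 3)² = (-1)² = 1)
F*X = 1*(-64) = -64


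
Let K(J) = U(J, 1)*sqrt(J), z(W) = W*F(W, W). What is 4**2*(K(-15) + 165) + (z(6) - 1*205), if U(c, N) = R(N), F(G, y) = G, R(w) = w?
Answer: 2471 + 16*I*sqrt(15) ≈ 2471.0 + 61.968*I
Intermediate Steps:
U(c, N) = N
z(W) = W**2 (z(W) = W*W = W**2)
K(J) = sqrt(J) (K(J) = 1*sqrt(J) = sqrt(J))
4**2*(K(-15) + 165) + (z(6) - 1*205) = 4**2*(sqrt(-15) + 165) + (6**2 - 1*205) = 16*(I*sqrt(15) + 165) + (36 - 205) = 16*(165 + I*sqrt(15)) - 169 = (2640 + 16*I*sqrt(15)) - 169 = 2471 + 16*I*sqrt(15)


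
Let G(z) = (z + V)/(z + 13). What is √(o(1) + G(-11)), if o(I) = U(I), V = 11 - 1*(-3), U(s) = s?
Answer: √10/2 ≈ 1.5811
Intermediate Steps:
V = 14 (V = 11 + 3 = 14)
o(I) = I
G(z) = (14 + z)/(13 + z) (G(z) = (z + 14)/(z + 13) = (14 + z)/(13 + z))
√(o(1) + G(-11)) = √(1 + (14 - 11)/(13 - 11)) = √(1 + 3/2) = √(5/2) = √10/2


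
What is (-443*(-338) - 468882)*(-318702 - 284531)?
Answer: 192520605484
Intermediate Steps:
(-443*(-338) - 468882)*(-318702 - 284531) = (149734 - 468882)*(-603233) = -319148*(-603233) = 192520605484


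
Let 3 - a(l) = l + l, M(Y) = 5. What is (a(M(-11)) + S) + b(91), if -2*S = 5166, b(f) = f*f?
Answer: 5691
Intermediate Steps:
b(f) = f²
a(l) = 3 - 2*l (a(l) = 3 - (l + l) = 3 - 2*l)
S = -2583 (S = -½*5166 = -2583)
(a(M(-11)) + S) + b(91) = ((3 - 2*5) - 2583) + 91² = ((3 - 10) - 2583) + 8281 = (-7 - 2583) + 8281 = -2590 + 8281 = 5691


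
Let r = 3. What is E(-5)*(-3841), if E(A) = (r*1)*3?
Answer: -34569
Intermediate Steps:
E(A) = 9 (E(A) = (3*1)*3 = 3*3 = 9)
E(-5)*(-3841) = 9*(-3841) = -34569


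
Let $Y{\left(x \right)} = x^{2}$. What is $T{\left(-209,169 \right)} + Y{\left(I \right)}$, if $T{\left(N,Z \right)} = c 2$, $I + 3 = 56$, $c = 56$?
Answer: $2921$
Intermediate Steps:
$I = 53$ ($I = -3 + 56 = 53$)
$T{\left(N,Z \right)} = 112$ ($T{\left(N,Z \right)} = 56 \cdot 2 = 112$)
$T{\left(-209,169 \right)} + Y{\left(I \right)} = 112 + 53^{2} = 112 + 2809 = 2921$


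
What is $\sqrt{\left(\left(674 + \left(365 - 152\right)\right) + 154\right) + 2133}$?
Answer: $23 \sqrt{6} \approx 56.338$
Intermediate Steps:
$\sqrt{\left(\left(674 + \left(365 - 152\right)\right) + 154\right) + 2133} = \sqrt{\left(\left(674 + 213\right) + 154\right) + 2133} = \sqrt{\left(887 + 154\right) + 2133} = \sqrt{1041 + 2133} = \sqrt{3174} = 23 \sqrt{6}$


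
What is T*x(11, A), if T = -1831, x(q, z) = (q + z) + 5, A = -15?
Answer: -1831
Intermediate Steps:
x(q, z) = 5 + q + z
T*x(11, A) = -1831*(5 + 11 - 15) = -1831*1 = -1831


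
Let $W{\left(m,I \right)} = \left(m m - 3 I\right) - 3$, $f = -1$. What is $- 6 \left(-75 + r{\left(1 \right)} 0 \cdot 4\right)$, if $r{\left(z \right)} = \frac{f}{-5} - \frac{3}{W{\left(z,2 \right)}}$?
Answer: $450$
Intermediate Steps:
$W{\left(m,I \right)} = -3 + m^{2} - 3 I$ ($W{\left(m,I \right)} = \left(m^{2} - 3 I\right) - 3 = -3 + m^{2} - 3 I$)
$r{\left(z \right)} = \frac{1}{5} - \frac{3}{-9 + z^{2}}$ ($r{\left(z \right)} = - \frac{1}{-5} - \frac{3}{-3 + z^{2} - 6} = \left(-1\right) \left(- \frac{1}{5}\right) - \frac{3}{-3 + z^{2} - 6} = \frac{1}{5} - \frac{3}{-9 + z^{2}}$)
$- 6 \left(-75 + r{\left(1 \right)} 0 \cdot 4\right) = - 6 \left(-75 + \frac{-24 + 1^{2}}{5 \left(-9 + 1^{2}\right)} 0 \cdot 4\right) = - 6 \left(-75 + \frac{-24 + 1}{5 \left(-9 + 1\right)} 0 \cdot 4\right) = - 6 \left(-75 + \frac{1}{5} \frac{1}{-8} \left(-23\right) 0 \cdot 4\right) = - 6 \left(-75 + \frac{1}{5} \left(- \frac{1}{8}\right) \left(-23\right) 0 \cdot 4\right) = - 6 \left(-75 + \frac{23}{40} \cdot 0 \cdot 4\right) = - 6 \left(-75 + 0 \cdot 4\right) = - 6 \left(-75 + 0\right) = \left(-6\right) \left(-75\right) = 450$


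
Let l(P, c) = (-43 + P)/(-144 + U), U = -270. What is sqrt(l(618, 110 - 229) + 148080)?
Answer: sqrt(5330830)/6 ≈ 384.81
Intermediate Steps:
l(P, c) = 43/414 - P/414 (l(P, c) = (-43 + P)/(-144 - 270) = (-43 + P)/(-414) = (-43 + P)*(-1/414) = 43/414 - P/414)
sqrt(l(618, 110 - 229) + 148080) = sqrt((43/414 - 1/414*618) + 148080) = sqrt((43/414 - 103/69) + 148080) = sqrt(-25/18 + 148080) = sqrt(2665415/18) = sqrt(5330830)/6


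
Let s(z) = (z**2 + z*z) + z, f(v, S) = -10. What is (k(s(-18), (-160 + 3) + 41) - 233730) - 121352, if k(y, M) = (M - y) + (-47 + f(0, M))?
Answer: -355885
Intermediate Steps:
s(z) = z + 2*z**2 (s(z) = (z**2 + z**2) + z = 2*z**2 + z = z + 2*z**2)
k(y, M) = -57 + M - y (k(y, M) = (M - y) + (-47 - 10) = (M - y) - 57 = -57 + M - y)
(k(s(-18), (-160 + 3) + 41) - 233730) - 121352 = ((-57 + ((-160 + 3) + 41) - (-18)*(1 + 2*(-18))) - 233730) - 121352 = ((-57 + (-157 + 41) - (-18)*(1 - 36)) - 233730) - 121352 = ((-57 - 116 - (-18)*(-35)) - 233730) - 121352 = ((-57 - 116 - 1*630) - 233730) - 121352 = ((-57 - 116 - 630) - 233730) - 121352 = (-803 - 233730) - 121352 = -234533 - 121352 = -355885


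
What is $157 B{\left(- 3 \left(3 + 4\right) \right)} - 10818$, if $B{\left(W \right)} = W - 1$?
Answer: $-14272$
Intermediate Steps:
$B{\left(W \right)} = -1 + W$ ($B{\left(W \right)} = W - 1 = -1 + W$)
$157 B{\left(- 3 \left(3 + 4\right) \right)} - 10818 = 157 \left(-1 - 3 \left(3 + 4\right)\right) - 10818 = 157 \left(-1 - 21\right) - 10818 = 157 \left(-22\right) - 10818 = -3454 - 10818 = -14272$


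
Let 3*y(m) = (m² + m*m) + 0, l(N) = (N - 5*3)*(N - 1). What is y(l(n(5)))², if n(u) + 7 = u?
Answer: 3006756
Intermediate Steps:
n(u) = -7 + u
l(N) = (-1 + N)*(-15 + N) (l(N) = (N - 15)*(-1 + N) = (-15 + N)*(-1 + N) = (-1 + N)*(-15 + N))
y(m) = 2*m²/3 (y(m) = ((m² + m*m) + 0)/3 = ((m² + m²) + 0)/3 = (2*m² + 0)/3 = (2*m²)/3 = 2*m²/3)
y(l(n(5)))² = (2*(15 + (-7 + 5)² - 16*(-7 + 5))²/3)² = (2*(15 + (-2)² - 16*(-2))²/3)² = (2*(15 + 4 + 32)²/3)² = ((⅔)*51²)² = ((⅔)*2601)² = 1734² = 3006756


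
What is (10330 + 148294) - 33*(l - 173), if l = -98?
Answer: 167567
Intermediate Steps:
(10330 + 148294) - 33*(l - 173) = (10330 + 148294) - 33*(-98 - 173) = 158624 - 33*(-271) = 158624 + 8943 = 167567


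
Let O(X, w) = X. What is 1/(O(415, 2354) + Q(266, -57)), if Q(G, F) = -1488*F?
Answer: 1/85231 ≈ 1.1733e-5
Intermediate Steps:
1/(O(415, 2354) + Q(266, -57)) = 1/(415 - 1488*(-57)) = 1/(415 + 84816) = 1/85231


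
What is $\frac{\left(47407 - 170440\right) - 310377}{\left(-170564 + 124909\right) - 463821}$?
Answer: $\frac{216705}{254738} \approx 0.8507$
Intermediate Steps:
$\frac{\left(47407 - 170440\right) - 310377}{\left(-170564 + 124909\right) - 463821} = \frac{\left(47407 - 170440\right) - 310377}{-45655 - 463821} = \frac{-123033 - 310377}{-509476} = \left(-433410\right) \left(- \frac{1}{509476}\right) = \frac{216705}{254738}$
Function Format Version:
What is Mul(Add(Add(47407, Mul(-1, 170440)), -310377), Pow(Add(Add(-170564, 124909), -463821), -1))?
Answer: Rational(216705, 254738) ≈ 0.85070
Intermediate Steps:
Mul(Add(Add(47407, Mul(-1, 170440)), -310377), Pow(Add(Add(-170564, 124909), -463821), -1)) = Mul(Add(Add(47407, -170440), -310377), Pow(Add(-45655, -463821), -1)) = Mul(Add(-123033, -310377), Pow(-509476, -1)) = Mul(-433410, Rational(-1, 509476)) = Rational(216705, 254738)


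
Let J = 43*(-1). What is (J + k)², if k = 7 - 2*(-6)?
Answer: 576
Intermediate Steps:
k = 19 (k = 7 + 12 = 19)
J = -43
(J + k)² = (-43 + 19)² = (-24)² = 576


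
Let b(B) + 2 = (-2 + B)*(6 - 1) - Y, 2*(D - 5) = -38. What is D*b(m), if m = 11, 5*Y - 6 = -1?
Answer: -588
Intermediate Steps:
D = -14 (D = 5 + (½)*(-38) = 5 - 19 = -14)
Y = 1 (Y = 6/5 + (⅕)*(-1) = 6/5 - ⅕ = 1)
b(B) = -13 + 5*B (b(B) = -2 + ((-2 + B)*(6 - 1) - 1*1) = -2 + ((-2 + B)*5 - 1) = -2 + ((-10 + 5*B) - 1) = -2 + (-11 + 5*B) = -13 + 5*B)
D*b(m) = -14*(-13 + 5*11) = -14*(-13 + 55) = -14*42 = -588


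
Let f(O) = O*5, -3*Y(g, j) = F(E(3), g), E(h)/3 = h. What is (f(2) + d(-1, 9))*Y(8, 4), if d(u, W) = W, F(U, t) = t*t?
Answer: -1216/3 ≈ -405.33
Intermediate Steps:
E(h) = 3*h
F(U, t) = t²
Y(g, j) = -g²/3
f(O) = 5*O
(f(2) + d(-1, 9))*Y(8, 4) = (5*2 + 9)*(-⅓*8²) = (10 + 9)*(-⅓*64) = 19*(-64/3) = -1216/3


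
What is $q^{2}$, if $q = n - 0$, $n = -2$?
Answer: $4$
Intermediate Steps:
$q = -2$ ($q = -2 - 0 = -2 + 0 = -2$)
$q^{2} = \left(-2\right)^{2} = 4$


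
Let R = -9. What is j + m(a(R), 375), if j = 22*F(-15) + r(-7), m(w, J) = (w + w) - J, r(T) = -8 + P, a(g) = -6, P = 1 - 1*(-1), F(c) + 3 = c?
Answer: -789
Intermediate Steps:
F(c) = -3 + c
P = 2 (P = 1 + 1 = 2)
r(T) = -6 (r(T) = -8 + 2 = -6)
m(w, J) = -J + 2*w (m(w, J) = 2*w - J = -J + 2*w)
j = -402 (j = 22*(-3 - 15) - 6 = 22*(-18) - 6 = -396 - 6 = -402)
j + m(a(R), 375) = -402 + (-1*375 + 2*(-6)) = -402 + (-375 - 12) = -402 - 387 = -789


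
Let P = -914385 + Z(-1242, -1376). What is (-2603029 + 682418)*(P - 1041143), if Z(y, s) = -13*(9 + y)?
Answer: 3725023113889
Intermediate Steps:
Z(y, s) = -117 - 13*y
P = -898356 (P = -914385 + (-117 - 13*(-1242)) = -914385 + (-117 + 16146) = -914385 + 16029 = -898356)
(-2603029 + 682418)*(P - 1041143) = (-2603029 + 682418)*(-898356 - 1041143) = -1920611*(-1939499) = 3725023113889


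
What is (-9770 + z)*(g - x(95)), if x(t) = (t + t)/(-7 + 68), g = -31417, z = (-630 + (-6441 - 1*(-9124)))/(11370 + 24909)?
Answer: 679336512980179/2213019 ≈ 3.0697e+8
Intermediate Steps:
z = 2053/36279 (z = (-630 + (-6441 + 9124))/36279 = (-630 + 2683)*(1/36279) = 2053*(1/36279) = 2053/36279 ≈ 0.056589)
x(t) = 2*t/61 (x(t) = (2*t)/61 = (2*t)*(1/61) = 2*t/61)
(-9770 + z)*(g - x(95)) = (-9770 + 2053/36279)*(-31417 - 2*95/61) = -354443777*(-31417 - 1*190/61)/36279 = -354443777*(-31417 - 190/61)/36279 = -354443777/36279*(-1916627/61) = 679336512980179/2213019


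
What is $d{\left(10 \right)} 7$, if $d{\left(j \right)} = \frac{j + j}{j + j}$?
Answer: $7$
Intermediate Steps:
$d{\left(j \right)} = 1$ ($d{\left(j \right)} = \frac{2 j}{2 j} = 2 j \frac{1}{2 j} = 1$)
$d{\left(10 \right)} 7 = 1 \cdot 7 = 7$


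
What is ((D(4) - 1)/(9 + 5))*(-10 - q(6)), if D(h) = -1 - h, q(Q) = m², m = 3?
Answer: 57/7 ≈ 8.1429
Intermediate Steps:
q(Q) = 9 (q(Q) = 3² = 9)
((D(4) - 1)/(9 + 5))*(-10 - q(6)) = (((-1 - 1*4) - 1)/(9 + 5))*(-10 - 1*9) = (((-1 - 4) - 1)/14)*(-10 - 9) = ((-5 - 1)*(1/14))*(-19) = -6*1/14*(-19) = -3/7*(-19) = 57/7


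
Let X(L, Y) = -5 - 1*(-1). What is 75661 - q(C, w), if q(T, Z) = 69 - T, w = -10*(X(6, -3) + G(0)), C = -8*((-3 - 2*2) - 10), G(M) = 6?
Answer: 75728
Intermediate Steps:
X(L, Y) = -4 (X(L, Y) = -5 + 1 = -4)
C = 136 (C = -8*((-3 - 4) - 10) = -8*(-7 - 10) = -8*(-17) = 136)
w = -20 (w = -10*(-4 + 6) = -10*2 = -20)
75661 - q(C, w) = 75661 - (69 - 1*136) = 75661 - (69 - 136) = 75661 - 1*(-67) = 75661 + 67 = 75728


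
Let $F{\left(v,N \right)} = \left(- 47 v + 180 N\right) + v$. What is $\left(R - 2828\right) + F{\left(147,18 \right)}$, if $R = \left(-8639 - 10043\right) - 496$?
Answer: $-25528$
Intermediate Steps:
$F{\left(v,N \right)} = - 46 v + 180 N$
$R = -19178$ ($R = -18682 - 496 = -19178$)
$\left(R - 2828\right) + F{\left(147,18 \right)} = \left(-19178 - 2828\right) + \left(\left(-46\right) 147 + 180 \cdot 18\right) = -22006 + \left(-6762 + 3240\right) = -22006 - 3522 = -25528$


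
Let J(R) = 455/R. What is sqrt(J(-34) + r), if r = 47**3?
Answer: sqrt(120003918)/34 ≈ 322.19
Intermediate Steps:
r = 103823
sqrt(J(-34) + r) = sqrt(455/(-34) + 103823) = sqrt(455*(-1/34) + 103823) = sqrt(-455/34 + 103823) = sqrt(3529527/34) = sqrt(120003918)/34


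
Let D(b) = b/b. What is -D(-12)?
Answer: -1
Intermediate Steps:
D(b) = 1
-D(-12) = -1*1 = -1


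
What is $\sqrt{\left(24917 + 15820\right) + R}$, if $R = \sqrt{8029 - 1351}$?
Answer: $\sqrt{40737 + 3 \sqrt{742}} \approx 202.04$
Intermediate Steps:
$R = 3 \sqrt{742}$ ($R = \sqrt{6678} = 3 \sqrt{742} \approx 81.719$)
$\sqrt{\left(24917 + 15820\right) + R} = \sqrt{\left(24917 + 15820\right) + 3 \sqrt{742}} = \sqrt{40737 + 3 \sqrt{742}}$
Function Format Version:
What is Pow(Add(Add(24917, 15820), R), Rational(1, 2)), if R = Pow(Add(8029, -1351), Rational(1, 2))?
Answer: Pow(Add(40737, Mul(3, Pow(742, Rational(1, 2)))), Rational(1, 2)) ≈ 202.04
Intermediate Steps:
R = Mul(3, Pow(742, Rational(1, 2))) (R = Pow(6678, Rational(1, 2)) = Mul(3, Pow(742, Rational(1, 2))) ≈ 81.719)
Pow(Add(Add(24917, 15820), R), Rational(1, 2)) = Pow(Add(Add(24917, 15820), Mul(3, Pow(742, Rational(1, 2)))), Rational(1, 2)) = Pow(Add(40737, Mul(3, Pow(742, Rational(1, 2)))), Rational(1, 2))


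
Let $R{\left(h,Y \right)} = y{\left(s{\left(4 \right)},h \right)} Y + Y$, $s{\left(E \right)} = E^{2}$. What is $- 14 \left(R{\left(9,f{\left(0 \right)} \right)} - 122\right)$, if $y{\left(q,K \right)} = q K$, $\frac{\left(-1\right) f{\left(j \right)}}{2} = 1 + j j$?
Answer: $5768$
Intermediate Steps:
$f{\left(j \right)} = -2 - 2 j^{2}$ ($f{\left(j \right)} = - 2 \left(1 + j j\right) = - 2 \left(1 + j^{2}\right) = -2 - 2 j^{2}$)
$y{\left(q,K \right)} = K q$
$R{\left(h,Y \right)} = Y + 16 Y h$ ($R{\left(h,Y \right)} = h 4^{2} Y + Y = h 16 Y + Y = 16 h Y + Y = 16 Y h + Y = Y + 16 Y h$)
$- 14 \left(R{\left(9,f{\left(0 \right)} \right)} - 122\right) = - 14 \left(\left(-2 - 2 \cdot 0^{2}\right) \left(1 + 16 \cdot 9\right) - 122\right) = - 14 \left(\left(-2 - 0\right) \left(1 + 144\right) - 122\right) = - 14 \left(\left(-2 + 0\right) 145 - 122\right) = - 14 \left(\left(-2\right) 145 - 122\right) = - 14 \left(-290 - 122\right) = \left(-14\right) \left(-412\right) = 5768$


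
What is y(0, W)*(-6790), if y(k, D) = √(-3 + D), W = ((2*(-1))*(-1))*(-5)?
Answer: -6790*I*√13 ≈ -24482.0*I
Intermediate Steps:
W = -10 (W = -2*(-1)*(-5) = 2*(-5) = -10)
y(0, W)*(-6790) = √(-3 - 10)*(-6790) = √(-13)*(-6790) = (I*√13)*(-6790) = -6790*I*√13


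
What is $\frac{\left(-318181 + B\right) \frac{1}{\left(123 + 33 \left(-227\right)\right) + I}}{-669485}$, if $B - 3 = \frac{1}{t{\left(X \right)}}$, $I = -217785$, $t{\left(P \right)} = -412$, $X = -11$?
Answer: $- \frac{131089337}{62103461156460} \approx -2.1108 \cdot 10^{-6}$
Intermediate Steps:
$B = \frac{1235}{412}$ ($B = 3 + \frac{1}{-412} = 3 - \frac{1}{412} = \frac{1235}{412} \approx 2.9976$)
$\frac{\left(-318181 + B\right) \frac{1}{\left(123 + 33 \left(-227\right)\right) + I}}{-669485} = \frac{\left(-318181 + \frac{1235}{412}\right) \frac{1}{\left(123 + 33 \left(-227\right)\right) - 217785}}{-669485} = - \frac{131089337}{412 \left(\left(123 - 7491\right) - 217785\right)} \left(- \frac{1}{669485}\right) = - \frac{131089337}{412 \left(-7368 - 217785\right)} \left(- \frac{1}{669485}\right) = - \frac{131089337}{412 \left(-225153\right)} \left(- \frac{1}{669485}\right) = \left(- \frac{131089337}{412}\right) \left(- \frac{1}{225153}\right) \left(- \frac{1}{669485}\right) = \frac{131089337}{92763036} \left(- \frac{1}{669485}\right) = - \frac{131089337}{62103461156460}$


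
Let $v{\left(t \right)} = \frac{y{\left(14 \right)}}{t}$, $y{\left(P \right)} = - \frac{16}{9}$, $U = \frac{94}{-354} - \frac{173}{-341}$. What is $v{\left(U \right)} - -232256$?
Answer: $\frac{5084155144}{21891} \approx 2.3225 \cdot 10^{5}$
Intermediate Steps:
$U = \frac{14594}{60357}$ ($U = 94 \left(- \frac{1}{354}\right) - - \frac{173}{341} = - \frac{47}{177} + \frac{173}{341} = \frac{14594}{60357} \approx 0.24179$)
$y{\left(P \right)} = - \frac{16}{9}$ ($y{\left(P \right)} = \left(-16\right) \frac{1}{9} = - \frac{16}{9}$)
$v{\left(t \right)} = - \frac{16}{9 t}$
$v{\left(U \right)} - -232256 = - \frac{16}{9 \cdot \frac{14594}{60357}} - -232256 = \left(- \frac{16}{9}\right) \frac{60357}{14594} + 232256 = - \frac{160952}{21891} + 232256 = \frac{5084155144}{21891}$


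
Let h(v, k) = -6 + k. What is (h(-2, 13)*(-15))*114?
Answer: -11970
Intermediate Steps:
(h(-2, 13)*(-15))*114 = ((-6 + 13)*(-15))*114 = (7*(-15))*114 = -105*114 = -11970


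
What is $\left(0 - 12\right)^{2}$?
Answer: $144$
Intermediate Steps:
$\left(0 - 12\right)^{2} = \left(-12\right)^{2} = 144$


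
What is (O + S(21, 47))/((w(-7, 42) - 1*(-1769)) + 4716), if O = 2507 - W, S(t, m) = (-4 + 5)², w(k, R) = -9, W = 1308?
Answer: 300/1619 ≈ 0.18530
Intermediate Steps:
S(t, m) = 1 (S(t, m) = 1² = 1)
O = 1199 (O = 2507 - 1*1308 = 2507 - 1308 = 1199)
(O + S(21, 47))/((w(-7, 42) - 1*(-1769)) + 4716) = (1199 + 1)/((-9 - 1*(-1769)) + 4716) = 1200/((-9 + 1769) + 4716) = 1200/(1760 + 4716) = 1200/6476 = 1200*(1/6476) = 300/1619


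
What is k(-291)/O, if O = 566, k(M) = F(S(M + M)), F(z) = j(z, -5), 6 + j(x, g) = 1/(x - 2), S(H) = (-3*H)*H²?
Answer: -3548472611/334739249732 ≈ -0.010601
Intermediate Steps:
S(H) = -3*H³
j(x, g) = -6 + 1/(-2 + x) (j(x, g) = -6 + 1/(x - 2) = -6 + 1/(-2 + x))
F(z) = (13 - 6*z)/(-2 + z)
k(M) = (13 + 144*M³)/(-2 - 24*M³) (k(M) = (13 - (-18)*(M + M)³)/(-2 - 3*(M + M)³) = (13 - (-18)*(2*M)³)/(-2 - 3*8*M³) = (13 - (-18)*8*M³)/(-2 - 24*M³) = (13 - (-144)*M³)/(-2 - 24*M³) = (13 + 144*M³)/(-2 - 24*M³))
k(-291)/O = ((-13 - 144*(-291)³)/(2*(1 + 12*(-291)³)))/566 = ((-13 - 144*(-24642171))/(2*(1 + 12*(-24642171))))*(1/566) = ((-13 + 3548472624)/(2*(1 - 295706052)))*(1/566) = ((½)*3548472611/(-295706051))*(1/566) = ((½)*(-1/295706051)*3548472611)*(1/566) = -3548472611/591412102*1/566 = -3548472611/334739249732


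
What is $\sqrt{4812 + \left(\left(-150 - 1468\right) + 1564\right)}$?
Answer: $\sqrt{4758} \approx 68.978$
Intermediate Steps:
$\sqrt{4812 + \left(\left(-150 - 1468\right) + 1564\right)} = \sqrt{4812 + \left(-1618 + 1564\right)} = \sqrt{4812 - 54} = \sqrt{4758}$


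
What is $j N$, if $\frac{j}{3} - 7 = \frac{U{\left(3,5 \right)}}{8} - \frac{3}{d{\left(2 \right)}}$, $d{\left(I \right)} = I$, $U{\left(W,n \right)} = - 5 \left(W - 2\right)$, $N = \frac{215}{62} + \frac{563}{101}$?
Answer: $\frac{6624657}{50096} \approx 132.24$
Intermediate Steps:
$N = \frac{56621}{6262}$ ($N = 215 \cdot \frac{1}{62} + 563 \cdot \frac{1}{101} = \frac{215}{62} + \frac{563}{101} = \frac{56621}{6262} \approx 9.042$)
$U{\left(W,n \right)} = 10 - 5 W$ ($U{\left(W,n \right)} = - 5 \left(-2 + W\right) = 10 - 5 W$)
$j = \frac{117}{8}$ ($j = 21 + 3 \left(\frac{10 - 15}{8} - \frac{3}{2}\right) = 21 + 3 \left(\left(10 - 15\right) \frac{1}{8} - \frac{3}{2}\right) = 21 + 3 \left(\left(-5\right) \frac{1}{8} - \frac{3}{2}\right) = 21 + 3 \left(- \frac{5}{8} - \frac{3}{2}\right) = 21 + 3 \left(- \frac{17}{8}\right) = 21 - \frac{51}{8} = \frac{117}{8} \approx 14.625$)
$j N = \frac{117}{8} \cdot \frac{56621}{6262} = \frac{6624657}{50096}$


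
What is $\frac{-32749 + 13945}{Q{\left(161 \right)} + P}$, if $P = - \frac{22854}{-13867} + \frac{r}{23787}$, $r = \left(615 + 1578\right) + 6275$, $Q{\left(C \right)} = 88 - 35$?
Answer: $- \frac{6202580802516}{18143333291} \approx -341.87$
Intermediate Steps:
$Q{\left(C \right)} = 53$ ($Q{\left(C \right)} = 88 - 35 = 53$)
$r = 8468$ ($r = 2193 + 6275 = 8468$)
$P = \frac{661053854}{329854329}$ ($P = - \frac{22854}{-13867} + \frac{8468}{23787} = \left(-22854\right) \left(- \frac{1}{13867}\right) + 8468 \cdot \frac{1}{23787} = \frac{22854}{13867} + \frac{8468}{23787} = \frac{661053854}{329854329} \approx 2.0041$)
$\frac{-32749 + 13945}{Q{\left(161 \right)} + P} = \frac{-32749 + 13945}{53 + \frac{661053854}{329854329}} = - \frac{18804}{\frac{18143333291}{329854329}} = \left(-18804\right) \frac{329854329}{18143333291} = - \frac{6202580802516}{18143333291}$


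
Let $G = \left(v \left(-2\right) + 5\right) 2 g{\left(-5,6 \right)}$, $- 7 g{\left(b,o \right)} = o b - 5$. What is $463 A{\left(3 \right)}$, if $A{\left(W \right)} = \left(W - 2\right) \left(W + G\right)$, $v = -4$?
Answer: $61579$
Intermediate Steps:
$g{\left(b,o \right)} = \frac{5}{7} - \frac{b o}{7}$ ($g{\left(b,o \right)} = - \frac{o b - 5}{7} = - \frac{b o - 5}{7} = - \frac{-5 + b o}{7} = \frac{5}{7} - \frac{b o}{7}$)
$G = 130$ ($G = \left(\left(-4\right) \left(-2\right) + 5\right) 2 \left(\frac{5}{7} - \left(- \frac{5}{7}\right) 6\right) = \left(8 + 5\right) 2 \left(\frac{5}{7} + \frac{30}{7}\right) = 13 \cdot 2 \cdot 5 = 26 \cdot 5 = 130$)
$A{\left(W \right)} = \left(-2 + W\right) \left(130 + W\right)$ ($A{\left(W \right)} = \left(W - 2\right) \left(W + 130\right) = \left(-2 + W\right) \left(130 + W\right)$)
$463 A{\left(3 \right)} = 463 \left(-260 + 3^{2} + 128 \cdot 3\right) = 463 \left(-260 + 9 + 384\right) = 463 \cdot 133 = 61579$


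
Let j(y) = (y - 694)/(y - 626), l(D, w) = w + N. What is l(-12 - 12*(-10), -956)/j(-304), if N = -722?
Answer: -780270/499 ≈ -1563.7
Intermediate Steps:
l(D, w) = -722 + w (l(D, w) = w - 722 = -722 + w)
j(y) = (-694 + y)/(-626 + y)
l(-12 - 12*(-10), -956)/j(-304) = (-722 - 956)/(((-694 - 304)/(-626 - 304))) = -1678/(-998/(-930)) = -1678/((-1/930*(-998))) = -1678/499/465 = -1678*465/499 = -780270/499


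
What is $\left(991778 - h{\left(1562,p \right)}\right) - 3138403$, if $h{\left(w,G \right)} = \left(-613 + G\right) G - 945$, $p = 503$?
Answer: $-2090350$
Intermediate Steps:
$h{\left(w,G \right)} = -945 + G \left(-613 + G\right)$ ($h{\left(w,G \right)} = G \left(-613 + G\right) - 945 = -945 + G \left(-613 + G\right)$)
$\left(991778 - h{\left(1562,p \right)}\right) - 3138403 = \left(991778 - \left(-945 + 503^{2} - 308339\right)\right) - 3138403 = \left(991778 - \left(-945 + 253009 - 308339\right)\right) - 3138403 = \left(991778 - -56275\right) - 3138403 = \left(991778 + 56275\right) - 3138403 = 1048053 - 3138403 = -2090350$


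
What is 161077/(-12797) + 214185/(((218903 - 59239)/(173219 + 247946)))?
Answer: 1154356146845297/2043220208 ≈ 5.6497e+5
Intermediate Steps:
161077/(-12797) + 214185/(((218903 - 59239)/(173219 + 247946))) = 161077*(-1/12797) + 214185/((159664/421165)) = -161077/12797 + 214185/((159664*(1/421165))) = -161077/12797 + 214185/(159664/421165) = -161077/12797 + 214185*(421165/159664) = -161077/12797 + 90207225525/159664 = 1154356146845297/2043220208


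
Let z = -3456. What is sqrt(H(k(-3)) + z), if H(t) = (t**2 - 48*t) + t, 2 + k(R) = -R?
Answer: I*sqrt(3502) ≈ 59.178*I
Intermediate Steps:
k(R) = -2 - R
H(t) = t**2 - 47*t
sqrt(H(k(-3)) + z) = sqrt((-2 - 1*(-3))*(-47 + (-2 - 1*(-3))) - 3456) = sqrt((-2 + 3)*(-47 + (-2 + 3)) - 3456) = sqrt(1*(-47 + 1) - 3456) = sqrt(1*(-46) - 3456) = sqrt(-46 - 3456) = sqrt(-3502) = I*sqrt(3502)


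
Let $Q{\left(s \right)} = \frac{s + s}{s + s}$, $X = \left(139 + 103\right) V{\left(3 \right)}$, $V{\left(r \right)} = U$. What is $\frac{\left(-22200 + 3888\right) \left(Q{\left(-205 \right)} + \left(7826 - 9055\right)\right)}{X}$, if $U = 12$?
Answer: $\frac{936964}{121} \approx 7743.5$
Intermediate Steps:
$V{\left(r \right)} = 12$
$X = 2904$ ($X = \left(139 + 103\right) 12 = 242 \cdot 12 = 2904$)
$Q{\left(s \right)} = 1$ ($Q{\left(s \right)} = \frac{2 s}{2 s} = 2 s \frac{1}{2 s} = 1$)
$\frac{\left(-22200 + 3888\right) \left(Q{\left(-205 \right)} + \left(7826 - 9055\right)\right)}{X} = \frac{\left(-22200 + 3888\right) \left(1 + \left(7826 - 9055\right)\right)}{2904} = - 18312 \left(1 - 1229\right) \frac{1}{2904} = \left(-18312\right) \left(-1228\right) \frac{1}{2904} = 22487136 \cdot \frac{1}{2904} = \frac{936964}{121}$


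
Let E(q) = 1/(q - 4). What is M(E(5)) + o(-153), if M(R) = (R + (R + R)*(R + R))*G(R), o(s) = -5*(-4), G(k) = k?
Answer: 25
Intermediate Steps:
o(s) = 20
E(q) = 1/(-4 + q)
M(R) = R*(R + 4*R**2) (M(R) = (R + (R + R)*(R + R))*R = (R + (2*R)*(2*R))*R = (R + 4*R**2)*R = R*(R + 4*R**2))
M(E(5)) + o(-153) = (1/(-4 + 5))**2*(1 + 4/(-4 + 5)) + 20 = (1/1)**2*(1 + 4/1) + 20 = 1**2*(1 + 4*1) + 20 = 1*(1 + 4) + 20 = 1*5 + 20 = 5 + 20 = 25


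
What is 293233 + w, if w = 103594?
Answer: 396827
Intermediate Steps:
293233 + w = 293233 + 103594 = 396827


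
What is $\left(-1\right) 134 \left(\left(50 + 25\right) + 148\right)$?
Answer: $-29882$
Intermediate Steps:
$\left(-1\right) 134 \left(\left(50 + 25\right) + 148\right) = - 134 \left(75 + 148\right) = \left(-134\right) 223 = -29882$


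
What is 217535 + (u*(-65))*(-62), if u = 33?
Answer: 350525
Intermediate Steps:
217535 + (u*(-65))*(-62) = 217535 + (33*(-65))*(-62) = 217535 - 2145*(-62) = 217535 + 132990 = 350525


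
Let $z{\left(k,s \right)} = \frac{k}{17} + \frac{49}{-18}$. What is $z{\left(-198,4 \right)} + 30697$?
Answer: $\frac{9388885}{306} \approx 30683.0$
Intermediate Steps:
$z{\left(k,s \right)} = - \frac{49}{18} + \frac{k}{17}$ ($z{\left(k,s \right)} = k \frac{1}{17} + 49 \left(- \frac{1}{18}\right) = \frac{k}{17} - \frac{49}{18} = - \frac{49}{18} + \frac{k}{17}$)
$z{\left(-198,4 \right)} + 30697 = \left(- \frac{49}{18} + \frac{1}{17} \left(-198\right)\right) + 30697 = \left(- \frac{49}{18} - \frac{198}{17}\right) + 30697 = - \frac{4397}{306} + 30697 = \frac{9388885}{306}$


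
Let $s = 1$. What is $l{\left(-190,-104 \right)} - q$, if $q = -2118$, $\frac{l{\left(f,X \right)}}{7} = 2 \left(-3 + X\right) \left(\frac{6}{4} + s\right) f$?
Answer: $713668$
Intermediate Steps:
$l{\left(f,X \right)} = 7 f \left(-15 + 5 X\right)$ ($l{\left(f,X \right)} = 7 \cdot 2 \left(-3 + X\right) \left(\frac{6}{4} + 1\right) f = 7 \cdot 2 \left(-3 + X\right) \left(6 \cdot \frac{1}{4} + 1\right) f = 7 \cdot 2 \left(-3 + X\right) \left(\frac{3}{2} + 1\right) f = 7 \cdot 2 \left(-3 + X\right) \frac{5}{2} f = 7 \cdot 2 \left(- \frac{15}{2} + \frac{5 X}{2}\right) f = 7 \left(-15 + 5 X\right) f = 7 f \left(-15 + 5 X\right)$)
$l{\left(-190,-104 \right)} - q = 35 \left(-190\right) \left(-3 - 104\right) - -2118 = 35 \left(-190\right) \left(-107\right) + 2118 = 711550 + 2118 = 713668$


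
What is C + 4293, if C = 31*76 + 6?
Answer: 6655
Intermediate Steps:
C = 2362 (C = 2356 + 6 = 2362)
C + 4293 = 2362 + 4293 = 6655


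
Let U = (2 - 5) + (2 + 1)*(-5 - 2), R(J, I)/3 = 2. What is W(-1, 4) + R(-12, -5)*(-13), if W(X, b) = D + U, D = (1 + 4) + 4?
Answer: -93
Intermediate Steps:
R(J, I) = 6 (R(J, I) = 3*2 = 6)
D = 9 (D = 5 + 4 = 9)
U = -24 (U = -3 + 3*(-7) = -3 - 21 = -24)
W(X, b) = -15 (W(X, b) = 9 - 24 = -15)
W(-1, 4) + R(-12, -5)*(-13) = -15 + 6*(-13) = -15 - 78 = -93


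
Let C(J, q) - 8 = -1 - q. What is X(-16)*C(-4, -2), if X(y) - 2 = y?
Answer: -126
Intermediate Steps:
C(J, q) = 7 - q (C(J, q) = 8 + (-1 - q) = 7 - q)
X(y) = 2 + y
X(-16)*C(-4, -2) = (2 - 16)*(7 - 1*(-2)) = -14*(7 + 2) = -14*9 = -126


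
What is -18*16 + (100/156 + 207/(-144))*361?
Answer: -359129/624 ≈ -575.53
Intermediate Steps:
-18*16 + (100/156 + 207/(-144))*361 = -288 + (100*(1/156) + 207*(-1/144))*361 = -288 + (25/39 - 23/16)*361 = -288 - 497/624*361 = -288 - 179417/624 = -359129/624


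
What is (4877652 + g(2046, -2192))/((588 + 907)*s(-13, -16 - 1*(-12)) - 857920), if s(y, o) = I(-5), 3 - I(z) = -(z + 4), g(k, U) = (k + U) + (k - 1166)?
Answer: -2439193/427465 ≈ -5.7062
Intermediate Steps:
g(k, U) = -1166 + U + 2*k (g(k, U) = (U + k) + (-1166 + k) = -1166 + U + 2*k)
I(z) = 7 + z (I(z) = 3 - (-1)*(z + 4) = 3 - (-1)*(4 + z) = 3 - (-4 - z) = 3 + (4 + z) = 7 + z)
s(y, o) = 2 (s(y, o) = 7 - 5 = 2)
(4877652 + g(2046, -2192))/((588 + 907)*s(-13, -16 - 1*(-12)) - 857920) = (4877652 + (-1166 - 2192 + 2*2046))/((588 + 907)*2 - 857920) = (4877652 + (-1166 - 2192 + 4092))/(1495*2 - 857920) = (4877652 + 734)/(2990 - 857920) = 4878386/(-854930) = 4878386*(-1/854930) = -2439193/427465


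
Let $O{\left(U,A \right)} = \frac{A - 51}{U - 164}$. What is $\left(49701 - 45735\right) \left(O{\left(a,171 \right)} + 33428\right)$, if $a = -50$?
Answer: $\frac{14185334976}{107} \approx 1.3257 \cdot 10^{8}$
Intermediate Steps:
$O{\left(U,A \right)} = \frac{-51 + A}{-164 + U}$
$\left(49701 - 45735\right) \left(O{\left(a,171 \right)} + 33428\right) = \left(49701 - 45735\right) \left(\frac{-51 + 171}{-164 - 50} + 33428\right) = 3966 \left(\frac{1}{-214} \cdot 120 + 33428\right) = 3966 \left(\left(- \frac{1}{214}\right) 120 + 33428\right) = 3966 \left(- \frac{60}{107} + 33428\right) = 3966 \cdot \frac{3576736}{107} = \frac{14185334976}{107}$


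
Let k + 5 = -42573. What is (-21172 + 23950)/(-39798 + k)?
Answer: -1389/41188 ≈ -0.033723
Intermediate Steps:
k = -42578 (k = -5 - 42573 = -42578)
(-21172 + 23950)/(-39798 + k) = (-21172 + 23950)/(-39798 - 42578) = 2778/(-82376) = 2778*(-1/82376) = -1389/41188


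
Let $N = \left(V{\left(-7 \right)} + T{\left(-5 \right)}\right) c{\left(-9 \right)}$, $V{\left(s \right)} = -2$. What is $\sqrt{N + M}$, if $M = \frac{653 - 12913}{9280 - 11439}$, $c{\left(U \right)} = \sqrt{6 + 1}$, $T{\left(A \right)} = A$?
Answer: $\frac{\sqrt{26469340 - 32628967 \sqrt{7}}}{2159} \approx 3.5835 i$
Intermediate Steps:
$c{\left(U \right)} = \sqrt{7}$
$N = - 7 \sqrt{7}$ ($N = \left(-2 - 5\right) \sqrt{7} = - 7 \sqrt{7} \approx -18.52$)
$M = \frac{12260}{2159}$ ($M = - \frac{12260}{-2159} = \left(-12260\right) \left(- \frac{1}{2159}\right) = \frac{12260}{2159} \approx 5.6786$)
$\sqrt{N + M} = \sqrt{- 7 \sqrt{7} + \frac{12260}{2159}} = \sqrt{\frac{12260}{2159} - 7 \sqrt{7}}$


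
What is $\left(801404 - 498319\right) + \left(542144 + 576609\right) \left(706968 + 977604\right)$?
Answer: $1884620281801$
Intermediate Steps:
$\left(801404 - 498319\right) + \left(542144 + 576609\right) \left(706968 + 977604\right) = \left(801404 - 498319\right) + 1118753 \cdot 1684572 = 303085 + 1884619978716 = 1884620281801$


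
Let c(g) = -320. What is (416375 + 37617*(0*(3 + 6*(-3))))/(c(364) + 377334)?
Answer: 416375/377014 ≈ 1.1044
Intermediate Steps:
(416375 + 37617*(0*(3 + 6*(-3))))/(c(364) + 377334) = (416375 + 37617*(0*(3 + 6*(-3))))/(-320 + 377334) = (416375 + 37617*(0*(3 - 18)))/377014 = (416375 + 37617*(0*(-15)))*(1/377014) = (416375 + 37617*0)*(1/377014) = (416375 + 0)*(1/377014) = 416375*(1/377014) = 416375/377014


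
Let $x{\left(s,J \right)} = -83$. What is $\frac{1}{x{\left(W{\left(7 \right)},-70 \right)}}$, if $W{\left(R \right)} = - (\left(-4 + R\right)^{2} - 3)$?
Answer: $- \frac{1}{83} \approx -0.012048$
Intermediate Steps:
$W{\left(R \right)} = 3 - \left(-4 + R\right)^{2}$ ($W{\left(R \right)} = - (-3 + \left(-4 + R\right)^{2}) = 3 - \left(-4 + R\right)^{2}$)
$\frac{1}{x{\left(W{\left(7 \right)},-70 \right)}} = \frac{1}{-83} = - \frac{1}{83}$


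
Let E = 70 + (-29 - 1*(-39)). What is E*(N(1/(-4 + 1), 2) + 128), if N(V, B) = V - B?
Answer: 30160/3 ≈ 10053.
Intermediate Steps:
E = 80 (E = 70 + (-29 + 39) = 70 + 10 = 80)
E*(N(1/(-4 + 1), 2) + 128) = 80*((1/(-4 + 1) - 1*2) + 128) = 80*((1/(-3) - 2) + 128) = 80*((-⅓ - 2) + 128) = 80*(-7/3 + 128) = 80*(377/3) = 30160/3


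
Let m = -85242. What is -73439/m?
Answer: 73439/85242 ≈ 0.86154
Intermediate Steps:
-73439/m = -73439/(-85242) = -73439*(-1/85242) = 73439/85242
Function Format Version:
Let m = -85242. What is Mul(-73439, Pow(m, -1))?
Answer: Rational(73439, 85242) ≈ 0.86154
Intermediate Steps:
Mul(-73439, Pow(m, -1)) = Mul(-73439, Pow(-85242, -1)) = Mul(-73439, Rational(-1, 85242)) = Rational(73439, 85242)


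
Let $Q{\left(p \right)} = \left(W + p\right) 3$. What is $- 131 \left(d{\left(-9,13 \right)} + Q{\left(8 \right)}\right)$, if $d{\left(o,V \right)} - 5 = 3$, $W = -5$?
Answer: $-2227$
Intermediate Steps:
$d{\left(o,V \right)} = 8$ ($d{\left(o,V \right)} = 5 + 3 = 8$)
$Q{\left(p \right)} = -15 + 3 p$ ($Q{\left(p \right)} = \left(-5 + p\right) 3 = -15 + 3 p$)
$- 131 \left(d{\left(-9,13 \right)} + Q{\left(8 \right)}\right) = - 131 \left(8 + \left(-15 + 3 \cdot 8\right)\right) = - 131 \left(8 + \left(-15 + 24\right)\right) = - 131 \left(8 + 9\right) = \left(-131\right) 17 = -2227$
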